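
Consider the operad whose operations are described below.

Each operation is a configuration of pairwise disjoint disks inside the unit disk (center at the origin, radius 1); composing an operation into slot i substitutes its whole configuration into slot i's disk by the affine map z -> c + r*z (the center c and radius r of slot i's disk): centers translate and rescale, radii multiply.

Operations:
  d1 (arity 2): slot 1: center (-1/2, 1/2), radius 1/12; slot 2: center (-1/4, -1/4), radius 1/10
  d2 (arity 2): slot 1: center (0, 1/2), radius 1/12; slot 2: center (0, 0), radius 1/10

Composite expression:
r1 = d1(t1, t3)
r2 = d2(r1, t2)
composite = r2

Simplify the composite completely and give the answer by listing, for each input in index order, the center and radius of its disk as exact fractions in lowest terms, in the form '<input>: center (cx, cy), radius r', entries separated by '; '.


t1: center (-1/24, 13/24), radius 1/144; t2: center (0, 0), radius 1/10; t3: center (-1/48, 23/48), radius 1/120

Affine substitution under d2: radii multiply and t-centers shift.
tracing t1 down its 2-map path: center (-1/24, 13/24), radius 1/144
tracing t3 down its 2-map path: center (-1/48, 23/48), radius 1/120
tracing t2 down its 1-map path: center (0, 0), radius 1/10


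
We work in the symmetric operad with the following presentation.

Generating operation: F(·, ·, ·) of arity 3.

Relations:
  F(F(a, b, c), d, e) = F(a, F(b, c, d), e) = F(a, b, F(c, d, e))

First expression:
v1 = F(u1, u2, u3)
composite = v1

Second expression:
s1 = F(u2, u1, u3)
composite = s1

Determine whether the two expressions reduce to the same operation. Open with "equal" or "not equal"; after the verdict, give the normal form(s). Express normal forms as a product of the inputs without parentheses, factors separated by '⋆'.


not equal; first: u1 ⋆ u2 ⋆ u3; second: u2 ⋆ u1 ⋆ u3

In normal form, the first expression is u1 ⋆ u2 ⋆ u3
In normal form, the second expression is u2 ⋆ u1 ⋆ u3
The forms do not match — not equal.


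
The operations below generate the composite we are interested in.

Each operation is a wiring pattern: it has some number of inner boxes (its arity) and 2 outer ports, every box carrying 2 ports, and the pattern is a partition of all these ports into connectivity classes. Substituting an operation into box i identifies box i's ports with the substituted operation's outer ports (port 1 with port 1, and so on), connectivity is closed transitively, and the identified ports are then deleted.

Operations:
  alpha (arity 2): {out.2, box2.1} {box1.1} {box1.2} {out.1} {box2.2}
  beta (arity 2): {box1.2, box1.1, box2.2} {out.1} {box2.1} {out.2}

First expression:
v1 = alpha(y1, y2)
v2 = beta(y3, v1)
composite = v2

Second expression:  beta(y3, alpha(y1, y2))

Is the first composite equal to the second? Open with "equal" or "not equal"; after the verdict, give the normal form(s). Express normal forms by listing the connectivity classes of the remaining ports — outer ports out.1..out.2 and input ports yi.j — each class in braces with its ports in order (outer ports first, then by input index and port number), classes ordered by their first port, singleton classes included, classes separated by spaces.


The first expression reduces to {out.1} {out.2} {y1.1} {y1.2} {y2.1, y3.1, y3.2} {y2.2}
The second expression reduces to {out.1} {out.2} {y1.1} {y1.2} {y2.1, y3.1, y3.2} {y2.2}
Identical normal forms: equal.

equal; both compose to {out.1} {out.2} {y1.1} {y1.2} {y2.1, y3.1, y3.2} {y2.2}


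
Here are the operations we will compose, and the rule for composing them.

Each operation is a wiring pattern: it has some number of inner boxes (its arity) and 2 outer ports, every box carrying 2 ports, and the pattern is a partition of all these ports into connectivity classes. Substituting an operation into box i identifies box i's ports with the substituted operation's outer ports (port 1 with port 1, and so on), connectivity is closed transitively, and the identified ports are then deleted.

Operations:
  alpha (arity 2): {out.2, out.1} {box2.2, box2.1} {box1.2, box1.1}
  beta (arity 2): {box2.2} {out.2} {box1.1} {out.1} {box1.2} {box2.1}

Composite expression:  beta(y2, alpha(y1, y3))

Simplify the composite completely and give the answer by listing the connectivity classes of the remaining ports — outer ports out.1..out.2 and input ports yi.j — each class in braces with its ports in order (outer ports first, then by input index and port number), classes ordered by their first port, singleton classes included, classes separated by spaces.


Connectivity passes through glued beta-boundaries; trace each wire chain.
after alpha, the pattern on (y1, y3) reads {out.1, out.2} {y1.1, y1.2} {y3.1, y3.2} (out.j = its outer ports)
after beta, the pattern on (y2, y1, y3) reads {out.1} {out.2} {y1.1, y1.2} {y2.1} {y2.2} {y3.1, y3.2} (out.j = its outer ports)

{out.1} {out.2} {y1.1, y1.2} {y2.1} {y2.2} {y3.1, y3.2}


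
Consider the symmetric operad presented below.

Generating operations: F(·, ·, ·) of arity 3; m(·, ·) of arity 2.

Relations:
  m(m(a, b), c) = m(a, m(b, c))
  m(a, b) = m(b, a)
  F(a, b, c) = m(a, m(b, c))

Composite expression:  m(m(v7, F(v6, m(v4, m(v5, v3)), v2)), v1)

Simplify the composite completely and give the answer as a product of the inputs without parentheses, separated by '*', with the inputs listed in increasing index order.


Any arrangement under m is one operation, so sort the v-inputs.
m(v5, v3) linearizes to v5 * v3
m(v4, m(v5, v3)) linearizes to v4 * v5 * v3
F(v6, m(v4, m(v5, v3)), v2) linearizes to v6 * v4 * v5 * v3 * v2
m(v7, F(v6, m(v4, m(v5, v3)), v2)) linearizes to v7 * v6 * v4 * v5 * v3 * v2
m(m(v7, F(v6, m(v4, m(v5, v3)), v2)), v1) linearizes to v7 * v6 * v4 * v5 * v3 * v2 * v1
rearranged into index order: v1 * v2 * v3 * v4 * v5 * v6 * v7

v1 * v2 * v3 * v4 * v5 * v6 * v7


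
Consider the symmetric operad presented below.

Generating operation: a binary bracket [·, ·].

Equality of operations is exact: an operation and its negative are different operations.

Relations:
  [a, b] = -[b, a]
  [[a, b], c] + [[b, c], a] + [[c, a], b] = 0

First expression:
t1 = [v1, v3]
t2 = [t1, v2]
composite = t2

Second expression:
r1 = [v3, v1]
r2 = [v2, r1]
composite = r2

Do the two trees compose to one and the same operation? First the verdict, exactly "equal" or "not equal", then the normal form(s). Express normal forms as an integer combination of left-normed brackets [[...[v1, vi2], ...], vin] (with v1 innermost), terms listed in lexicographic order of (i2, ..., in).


equal; the common form is [[v1, v3], v2]

Reducing the first expression gives [[v1, v3], v2]
Reducing the second expression gives [[v1, v3], v2]
One common form — equal.


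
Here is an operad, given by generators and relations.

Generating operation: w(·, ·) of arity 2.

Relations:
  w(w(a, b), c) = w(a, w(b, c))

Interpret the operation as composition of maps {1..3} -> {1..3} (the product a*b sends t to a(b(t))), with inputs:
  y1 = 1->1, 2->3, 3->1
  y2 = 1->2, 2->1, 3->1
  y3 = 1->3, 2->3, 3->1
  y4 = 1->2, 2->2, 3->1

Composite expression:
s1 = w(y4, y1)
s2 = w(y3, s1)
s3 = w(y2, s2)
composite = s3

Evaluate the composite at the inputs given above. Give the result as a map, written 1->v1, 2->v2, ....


1->1, 2->1, 3->1

w(y4, y1) = 1->2, 2->1, 3->2
w(y3, w(y4, y1)) = 1->3, 2->3, 3->3
w(y2, w(y3, w(y4, y1))) = 1->1, 2->1, 3->1


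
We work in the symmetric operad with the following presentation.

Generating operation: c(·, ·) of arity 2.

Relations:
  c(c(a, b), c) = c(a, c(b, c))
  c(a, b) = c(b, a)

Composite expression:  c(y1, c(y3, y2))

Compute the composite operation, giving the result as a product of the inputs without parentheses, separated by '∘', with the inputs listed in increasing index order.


y1 ∘ y2 ∘ y3

Both nesting and order wash out for c; what remains is which y's occur.
c(y3, y2) spells out as y3 ∘ y2
c(y1, c(y3, y2)) spells out as y1 ∘ y3 ∘ y2
reordering the factors by index: y1 ∘ y2 ∘ y3


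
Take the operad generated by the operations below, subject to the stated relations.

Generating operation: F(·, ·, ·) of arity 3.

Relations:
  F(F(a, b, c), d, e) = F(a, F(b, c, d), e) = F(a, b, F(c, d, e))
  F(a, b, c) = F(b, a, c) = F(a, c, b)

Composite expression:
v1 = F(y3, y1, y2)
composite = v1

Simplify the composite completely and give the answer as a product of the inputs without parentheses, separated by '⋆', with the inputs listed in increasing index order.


Key point: F commutes, so take the y-inputs in any fixed order.
F(y3, y1, y2) collapses to y3 ⋆ y1 ⋆ y2
sorting the factors by input index: y1 ⋆ y2 ⋆ y3

y1 ⋆ y2 ⋆ y3


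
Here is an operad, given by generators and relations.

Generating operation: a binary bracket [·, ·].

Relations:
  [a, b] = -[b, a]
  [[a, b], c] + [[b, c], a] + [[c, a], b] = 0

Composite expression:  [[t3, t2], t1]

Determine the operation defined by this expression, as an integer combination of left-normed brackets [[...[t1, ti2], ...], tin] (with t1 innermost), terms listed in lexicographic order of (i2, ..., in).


Skip Jacobi rewriting: expand, keep t1-initial words, read off terms.
Composite bracket: [[t3, t2], t1]
The bracket unfolds into 4 signed words via [a, b] = ab - ba (2^2 = 4).
Coefficients come from the t1-initial words:
  from t1t2t3, sign +1: term +[[t1, t2], t3]
  from t1t3t2, sign -1: term -[[t1, t3], t2]

[[t1, t2], t3] - [[t1, t3], t2]


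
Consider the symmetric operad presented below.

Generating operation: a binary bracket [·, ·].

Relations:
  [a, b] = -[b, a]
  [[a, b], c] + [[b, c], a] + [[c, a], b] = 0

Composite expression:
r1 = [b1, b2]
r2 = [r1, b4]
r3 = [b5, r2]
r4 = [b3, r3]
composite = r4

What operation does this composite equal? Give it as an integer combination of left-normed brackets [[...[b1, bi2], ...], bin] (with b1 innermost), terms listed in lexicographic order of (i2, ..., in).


Left-normed coefficients sit on the b1-initial expansion words.
Composite bracket: [b3, [b5, [[b1, b2], b4]]]
Each bracket splits as ab - ba, giving 16 signed words (2^4 = 16).
Keep just the words that open with b1:
  from b1b2b4b5b3, sign +1: term +[[[[b1, b2], b4], b5], b3]

[[[[b1, b2], b4], b5], b3]


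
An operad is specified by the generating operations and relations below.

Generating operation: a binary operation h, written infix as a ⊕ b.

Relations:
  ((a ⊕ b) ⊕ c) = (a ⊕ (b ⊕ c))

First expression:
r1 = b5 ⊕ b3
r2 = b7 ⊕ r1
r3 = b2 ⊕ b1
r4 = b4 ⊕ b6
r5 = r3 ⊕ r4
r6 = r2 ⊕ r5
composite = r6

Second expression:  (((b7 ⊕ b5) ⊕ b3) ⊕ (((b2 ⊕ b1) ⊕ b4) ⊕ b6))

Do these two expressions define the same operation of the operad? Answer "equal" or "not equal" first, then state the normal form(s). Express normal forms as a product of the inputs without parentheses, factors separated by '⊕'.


equal; the common form is b7 ⊕ b5 ⊕ b3 ⊕ b2 ⊕ b1 ⊕ b4 ⊕ b6

The first expression reduces to b7 ⊕ b5 ⊕ b3 ⊕ b2 ⊕ b1 ⊕ b4 ⊕ b6
The second expression reduces to b7 ⊕ b5 ⊕ b3 ⊕ b2 ⊕ b1 ⊕ b4 ⊕ b6
The normal forms match — equal.


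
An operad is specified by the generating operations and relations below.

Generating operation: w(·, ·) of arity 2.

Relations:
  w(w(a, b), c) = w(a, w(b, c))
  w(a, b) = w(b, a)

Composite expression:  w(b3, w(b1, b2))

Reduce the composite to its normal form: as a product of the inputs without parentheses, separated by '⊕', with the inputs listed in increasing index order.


b1 ⊕ b2 ⊕ b3

Shape and order are irrelevant to w; the b-input set decides.
w(b1, b2) collapses to b1 ⊕ b2
w(b3, w(b1, b2)) collapses to b3 ⊕ b1 ⊕ b2
the factors in increasing index order: b1 ⊕ b2 ⊕ b3


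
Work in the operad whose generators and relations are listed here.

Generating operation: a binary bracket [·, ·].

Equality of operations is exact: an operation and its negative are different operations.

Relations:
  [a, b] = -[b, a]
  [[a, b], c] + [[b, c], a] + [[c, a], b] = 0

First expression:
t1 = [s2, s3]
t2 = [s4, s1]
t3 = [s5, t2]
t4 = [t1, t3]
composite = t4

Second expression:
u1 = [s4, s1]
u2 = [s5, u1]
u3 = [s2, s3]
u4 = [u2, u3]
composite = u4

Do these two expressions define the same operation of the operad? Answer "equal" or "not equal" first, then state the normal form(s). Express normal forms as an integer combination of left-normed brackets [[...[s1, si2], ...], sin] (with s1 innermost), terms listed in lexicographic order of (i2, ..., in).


In normal form, the first expression is -[[[[s1, s4], s5], s2], s3] + [[[[s1, s4], s5], s3], s2]
In normal form, the second expression is [[[[s1, s4], s5], s2], s3] - [[[[s1, s4], s5], s3], s2]
No match — not equal.

not equal — first -[[[[s1, s4], s5], s2], s3] + [[[[s1, s4], s5], s3], s2], second [[[[s1, s4], s5], s2], s3] - [[[[s1, s4], s5], s3], s2]


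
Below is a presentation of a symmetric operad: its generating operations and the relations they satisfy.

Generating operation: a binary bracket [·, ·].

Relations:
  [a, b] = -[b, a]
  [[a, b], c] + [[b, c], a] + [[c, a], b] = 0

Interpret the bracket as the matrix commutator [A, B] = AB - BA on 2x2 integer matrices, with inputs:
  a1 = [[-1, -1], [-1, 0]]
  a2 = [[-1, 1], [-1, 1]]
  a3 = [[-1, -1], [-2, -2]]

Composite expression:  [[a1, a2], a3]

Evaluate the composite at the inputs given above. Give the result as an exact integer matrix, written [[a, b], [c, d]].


[a1, a2] = [[2, -3], [1, -2]]
[[a1, a2], a3] = [[7, -1], [9, -7]]

[[7, -1], [9, -7]]


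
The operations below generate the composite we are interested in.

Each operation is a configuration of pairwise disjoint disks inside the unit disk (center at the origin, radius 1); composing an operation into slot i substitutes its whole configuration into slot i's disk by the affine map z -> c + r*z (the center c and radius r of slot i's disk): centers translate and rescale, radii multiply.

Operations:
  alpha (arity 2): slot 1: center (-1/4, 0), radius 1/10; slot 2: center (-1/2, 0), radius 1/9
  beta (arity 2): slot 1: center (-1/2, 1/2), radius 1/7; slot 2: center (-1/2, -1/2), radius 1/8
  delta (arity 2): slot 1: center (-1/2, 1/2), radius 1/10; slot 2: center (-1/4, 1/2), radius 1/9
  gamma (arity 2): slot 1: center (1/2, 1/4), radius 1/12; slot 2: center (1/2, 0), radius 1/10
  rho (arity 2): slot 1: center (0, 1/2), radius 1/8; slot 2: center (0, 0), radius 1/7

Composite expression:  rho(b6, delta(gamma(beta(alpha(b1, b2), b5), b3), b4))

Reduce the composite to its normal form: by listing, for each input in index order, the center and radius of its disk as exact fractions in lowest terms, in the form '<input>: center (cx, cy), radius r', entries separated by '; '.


b1: center (-509/7840, 127/1680), radius 1/58800; b2: center (-191/2940, 127/1680), radius 1/52920; b3: center (-9/140, 1/14), radius 1/700; b4: center (-1/28, 1/14), radius 1/63; b5: center (-109/1680, 25/336), radius 1/6720; b6: center (0, 1/2), radius 1/8


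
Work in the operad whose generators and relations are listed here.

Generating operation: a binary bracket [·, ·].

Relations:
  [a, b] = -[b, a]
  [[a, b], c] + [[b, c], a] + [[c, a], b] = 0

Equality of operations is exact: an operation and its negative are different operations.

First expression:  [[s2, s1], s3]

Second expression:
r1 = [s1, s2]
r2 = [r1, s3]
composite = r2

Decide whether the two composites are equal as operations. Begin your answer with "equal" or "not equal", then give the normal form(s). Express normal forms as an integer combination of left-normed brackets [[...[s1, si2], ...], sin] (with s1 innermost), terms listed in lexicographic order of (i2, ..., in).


not equal — first -[[s1, s2], s3], second [[s1, s2], s3]


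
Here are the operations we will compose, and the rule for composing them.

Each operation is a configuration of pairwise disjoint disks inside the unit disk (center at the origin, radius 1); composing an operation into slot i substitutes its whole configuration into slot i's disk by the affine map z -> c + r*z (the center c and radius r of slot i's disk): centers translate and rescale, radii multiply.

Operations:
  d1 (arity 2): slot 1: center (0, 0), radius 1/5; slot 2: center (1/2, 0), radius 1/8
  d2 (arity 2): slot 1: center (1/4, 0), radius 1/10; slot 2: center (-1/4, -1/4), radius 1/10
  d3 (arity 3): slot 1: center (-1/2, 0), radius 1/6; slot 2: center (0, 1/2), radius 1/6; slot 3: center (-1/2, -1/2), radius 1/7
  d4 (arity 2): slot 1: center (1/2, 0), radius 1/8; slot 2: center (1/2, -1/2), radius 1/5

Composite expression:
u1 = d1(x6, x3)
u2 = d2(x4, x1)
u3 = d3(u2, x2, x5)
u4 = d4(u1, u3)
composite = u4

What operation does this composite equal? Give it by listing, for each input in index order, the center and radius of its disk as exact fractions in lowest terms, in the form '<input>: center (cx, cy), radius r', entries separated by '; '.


x1: center (47/120, -61/120), radius 1/300; x2: center (1/2, -2/5), radius 1/30; x3: center (9/16, 0), radius 1/64; x4: center (49/120, -1/2), radius 1/300; x5: center (2/5, -3/5), radius 1/35; x6: center (1/2, 0), radius 1/40

Below d4, radii multiply path by path; the x-disk centers shift.
tracing x6 down its 2-map path: center (1/2, 0), radius 1/40
tracing x3 down its 2-map path: center (9/16, 0), radius 1/64
tracing x4 down its 3-map path: center (49/120, -1/2), radius 1/300
tracing x1 down its 3-map path: center (47/120, -61/120), radius 1/300
tracing x2 down its 2-map path: center (1/2, -2/5), radius 1/30
tracing x5 down its 2-map path: center (2/5, -3/5), radius 1/35


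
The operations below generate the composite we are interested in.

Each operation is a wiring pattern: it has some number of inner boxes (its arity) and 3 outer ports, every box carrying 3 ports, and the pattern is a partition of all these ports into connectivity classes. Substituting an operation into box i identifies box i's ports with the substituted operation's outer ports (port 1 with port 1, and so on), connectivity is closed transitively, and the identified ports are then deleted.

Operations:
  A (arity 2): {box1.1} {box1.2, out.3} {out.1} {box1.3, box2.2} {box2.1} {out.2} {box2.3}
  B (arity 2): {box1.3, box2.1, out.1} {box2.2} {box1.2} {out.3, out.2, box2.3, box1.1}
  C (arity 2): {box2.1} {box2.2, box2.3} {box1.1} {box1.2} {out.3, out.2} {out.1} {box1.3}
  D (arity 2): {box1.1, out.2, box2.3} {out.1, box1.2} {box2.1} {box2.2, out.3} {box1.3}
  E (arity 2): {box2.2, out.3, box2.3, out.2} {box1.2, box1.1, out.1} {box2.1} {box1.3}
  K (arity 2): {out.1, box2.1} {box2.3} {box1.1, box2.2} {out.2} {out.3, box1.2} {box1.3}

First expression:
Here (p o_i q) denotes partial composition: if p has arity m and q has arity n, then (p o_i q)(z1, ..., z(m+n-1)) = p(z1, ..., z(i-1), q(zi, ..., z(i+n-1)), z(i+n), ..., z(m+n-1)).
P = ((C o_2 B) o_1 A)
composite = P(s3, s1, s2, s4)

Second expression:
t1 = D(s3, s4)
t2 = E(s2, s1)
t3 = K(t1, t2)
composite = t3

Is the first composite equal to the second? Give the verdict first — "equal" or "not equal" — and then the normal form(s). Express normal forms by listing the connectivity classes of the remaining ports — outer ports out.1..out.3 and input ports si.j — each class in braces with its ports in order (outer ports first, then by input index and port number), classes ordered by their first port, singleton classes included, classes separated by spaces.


not equal — first {out.1} {out.2, out.3} {s1.1} {s1.2, s3.3} {s1.3} {s2.1, s4.3} {s2.2} {s2.3, s4.1} {s3.1} {s3.2} {s4.2}, second {out.1, s2.1, s2.2} {out.2} {out.3, s3.1, s4.3} {s1.1} {s1.2, s1.3, s3.2} {s2.3} {s3.3} {s4.1} {s4.2}

Normal form of the first expression: {out.1} {out.2, out.3} {s1.1} {s1.2, s3.3} {s1.3} {s2.1, s4.3} {s2.2} {s2.3, s4.1} {s3.1} {s3.2} {s4.2}
Normal form of the second expression: {out.1, s2.1, s2.2} {out.2} {out.3, s3.1, s4.3} {s1.1} {s1.2, s1.3, s3.2} {s2.3} {s3.3} {s4.1} {s4.2}
Distinct normal forms: not equal.


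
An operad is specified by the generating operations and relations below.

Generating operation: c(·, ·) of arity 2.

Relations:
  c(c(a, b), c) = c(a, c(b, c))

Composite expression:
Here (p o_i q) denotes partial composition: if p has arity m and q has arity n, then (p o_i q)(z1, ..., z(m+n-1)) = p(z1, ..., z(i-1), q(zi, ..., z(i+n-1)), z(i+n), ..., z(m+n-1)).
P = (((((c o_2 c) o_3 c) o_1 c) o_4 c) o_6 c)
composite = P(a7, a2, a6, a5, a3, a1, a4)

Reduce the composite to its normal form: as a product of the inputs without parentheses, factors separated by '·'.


Associativity of c dissolves the nesting; only the a-input order survives.
c(a7, a2) spells out as a7 · a2
c(a5, a3) spells out as a5 · a3
c(a1, a4) spells out as a1 · a4
c(c(a5, a3), c(a1, a4)) spells out as a5 · a3 · a1 · a4
c(a6, c(c(a5, a3), c(a1, a4))) spells out as a6 · a5 · a3 · a1 · a4
c(c(a7, a2), c(a6, c(c(a5, a3), c(a1, a4)))) spells out as a7 · a2 · a6 · a5 · a3 · a1 · a4

a7 · a2 · a6 · a5 · a3 · a1 · a4


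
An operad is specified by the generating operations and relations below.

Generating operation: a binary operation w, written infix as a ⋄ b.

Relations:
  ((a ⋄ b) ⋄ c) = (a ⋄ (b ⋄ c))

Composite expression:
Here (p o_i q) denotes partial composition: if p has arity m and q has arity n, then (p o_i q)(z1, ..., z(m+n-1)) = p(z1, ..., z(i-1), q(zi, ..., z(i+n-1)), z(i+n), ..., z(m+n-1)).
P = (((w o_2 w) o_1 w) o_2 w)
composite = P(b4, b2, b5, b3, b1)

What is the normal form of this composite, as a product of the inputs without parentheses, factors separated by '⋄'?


b4 ⋄ b2 ⋄ b5 ⋄ b3 ⋄ b1

Associativity of w dissolves the nesting; only the b-input order survives.
(b2 ⋄ b5) reduces to b2 ⋄ b5
(b4 ⋄ (b2 ⋄ b5)) reduces to b4 ⋄ b2 ⋄ b5
(b3 ⋄ b1) reduces to b3 ⋄ b1
((b4 ⋄ (b2 ⋄ b5)) ⋄ (b3 ⋄ b1)) reduces to b4 ⋄ b2 ⋄ b5 ⋄ b3 ⋄ b1


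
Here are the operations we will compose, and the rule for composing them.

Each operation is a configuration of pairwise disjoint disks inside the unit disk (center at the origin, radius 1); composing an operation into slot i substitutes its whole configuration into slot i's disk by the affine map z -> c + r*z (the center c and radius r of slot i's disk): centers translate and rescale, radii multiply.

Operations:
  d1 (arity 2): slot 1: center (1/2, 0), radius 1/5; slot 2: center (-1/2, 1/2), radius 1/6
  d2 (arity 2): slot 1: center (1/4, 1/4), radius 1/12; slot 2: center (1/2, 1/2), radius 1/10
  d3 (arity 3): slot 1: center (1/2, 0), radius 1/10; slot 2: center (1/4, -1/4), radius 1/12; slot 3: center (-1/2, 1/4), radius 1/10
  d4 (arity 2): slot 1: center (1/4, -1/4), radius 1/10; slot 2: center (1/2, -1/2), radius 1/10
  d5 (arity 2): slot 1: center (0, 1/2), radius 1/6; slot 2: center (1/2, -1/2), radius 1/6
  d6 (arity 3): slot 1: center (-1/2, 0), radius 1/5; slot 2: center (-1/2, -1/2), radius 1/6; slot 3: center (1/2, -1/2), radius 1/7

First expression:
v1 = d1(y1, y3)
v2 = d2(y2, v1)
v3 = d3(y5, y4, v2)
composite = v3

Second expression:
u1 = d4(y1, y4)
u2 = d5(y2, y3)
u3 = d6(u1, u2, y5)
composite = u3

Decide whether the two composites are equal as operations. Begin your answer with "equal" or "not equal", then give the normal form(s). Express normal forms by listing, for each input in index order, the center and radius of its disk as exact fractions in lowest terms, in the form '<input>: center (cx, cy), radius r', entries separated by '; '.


not equal; the first gives y1: center (-89/200, 3/10), radius 1/500; y2: center (-19/40, 11/40), radius 1/120; y3: center (-91/200, 61/200), radius 1/600; y4: center (1/4, -1/4), radius 1/12; y5: center (1/2, 0), radius 1/10 and the second y1: center (-9/20, -1/20), radius 1/50; y2: center (-1/2, -5/12), radius 1/36; y3: center (-5/12, -7/12), radius 1/36; y4: center (-2/5, -1/10), radius 1/50; y5: center (1/2, -1/2), radius 1/7

In normal form, the first expression is y1: center (-89/200, 3/10), radius 1/500; y2: center (-19/40, 11/40), radius 1/120; y3: center (-91/200, 61/200), radius 1/600; y4: center (1/4, -1/4), radius 1/12; y5: center (1/2, 0), radius 1/10
In normal form, the second expression is y1: center (-9/20, -1/20), radius 1/50; y2: center (-1/2, -5/12), radius 1/36; y3: center (-5/12, -7/12), radius 1/36; y4: center (-2/5, -1/10), radius 1/50; y5: center (1/2, -1/2), radius 1/7
Distinct normal forms: not equal.


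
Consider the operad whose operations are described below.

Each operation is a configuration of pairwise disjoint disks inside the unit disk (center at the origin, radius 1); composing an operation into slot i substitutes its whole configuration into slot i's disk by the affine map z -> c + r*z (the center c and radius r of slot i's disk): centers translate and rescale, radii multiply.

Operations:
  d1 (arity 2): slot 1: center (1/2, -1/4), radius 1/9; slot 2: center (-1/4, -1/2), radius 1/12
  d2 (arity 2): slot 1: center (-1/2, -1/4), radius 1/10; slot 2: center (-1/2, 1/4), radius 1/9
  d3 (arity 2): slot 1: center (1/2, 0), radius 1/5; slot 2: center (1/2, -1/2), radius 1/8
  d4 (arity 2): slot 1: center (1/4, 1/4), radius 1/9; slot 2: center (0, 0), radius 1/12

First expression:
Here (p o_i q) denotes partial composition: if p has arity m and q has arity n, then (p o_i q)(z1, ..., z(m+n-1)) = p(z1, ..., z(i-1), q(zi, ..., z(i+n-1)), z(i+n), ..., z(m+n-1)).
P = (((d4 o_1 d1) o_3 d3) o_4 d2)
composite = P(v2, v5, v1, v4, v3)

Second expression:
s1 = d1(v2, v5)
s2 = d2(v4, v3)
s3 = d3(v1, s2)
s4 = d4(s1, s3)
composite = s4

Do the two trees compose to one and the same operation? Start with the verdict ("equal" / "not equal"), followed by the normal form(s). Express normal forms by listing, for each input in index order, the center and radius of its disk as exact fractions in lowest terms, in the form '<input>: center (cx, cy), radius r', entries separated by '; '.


equal: each reduces to v1: center (1/24, 0), radius 1/60; v2: center (11/36, 2/9), radius 1/81; v3: center (7/192, -5/128), radius 1/864; v4: center (7/192, -17/384), radius 1/960; v5: center (2/9, 7/36), radius 1/108

Normal form of the first expression: v1: center (1/24, 0), radius 1/60; v2: center (11/36, 2/9), radius 1/81; v3: center (7/192, -5/128), radius 1/864; v4: center (7/192, -17/384), radius 1/960; v5: center (2/9, 7/36), radius 1/108
Normal form of the second expression: v1: center (1/24, 0), radius 1/60; v2: center (11/36, 2/9), radius 1/81; v3: center (7/192, -5/128), radius 1/864; v4: center (7/192, -17/384), radius 1/960; v5: center (2/9, 7/36), radius 1/108
Same normal form: equal.


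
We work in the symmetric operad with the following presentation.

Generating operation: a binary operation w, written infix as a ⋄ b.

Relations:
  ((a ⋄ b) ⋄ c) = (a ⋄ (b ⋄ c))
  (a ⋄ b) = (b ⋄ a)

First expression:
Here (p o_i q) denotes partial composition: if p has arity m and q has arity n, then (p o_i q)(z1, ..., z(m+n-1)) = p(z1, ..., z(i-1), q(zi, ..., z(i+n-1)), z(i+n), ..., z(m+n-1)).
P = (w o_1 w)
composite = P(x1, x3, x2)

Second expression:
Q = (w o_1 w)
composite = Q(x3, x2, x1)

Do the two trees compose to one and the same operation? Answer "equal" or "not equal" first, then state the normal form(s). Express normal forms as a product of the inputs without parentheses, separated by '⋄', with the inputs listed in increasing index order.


The first composite normalizes to x1 ⋄ x2 ⋄ x3
The second composite normalizes to x1 ⋄ x2 ⋄ x3
One common form — equal.

equal: each reduces to x1 ⋄ x2 ⋄ x3


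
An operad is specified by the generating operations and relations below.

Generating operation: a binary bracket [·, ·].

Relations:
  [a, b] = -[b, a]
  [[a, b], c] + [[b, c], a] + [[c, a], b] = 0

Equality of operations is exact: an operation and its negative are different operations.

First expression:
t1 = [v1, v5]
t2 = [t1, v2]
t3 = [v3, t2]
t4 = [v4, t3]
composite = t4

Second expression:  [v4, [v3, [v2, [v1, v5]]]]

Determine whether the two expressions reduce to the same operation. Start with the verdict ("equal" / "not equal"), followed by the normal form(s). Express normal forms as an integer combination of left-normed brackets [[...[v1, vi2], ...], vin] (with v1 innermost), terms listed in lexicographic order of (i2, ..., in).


The first composite normalizes to [[[[v1, v5], v2], v3], v4]
The second composite normalizes to -[[[[v1, v5], v2], v3], v4]
Different reductions; not equal.

not equal; the first gives [[[[v1, v5], v2], v3], v4] and the second -[[[[v1, v5], v2], v3], v4]


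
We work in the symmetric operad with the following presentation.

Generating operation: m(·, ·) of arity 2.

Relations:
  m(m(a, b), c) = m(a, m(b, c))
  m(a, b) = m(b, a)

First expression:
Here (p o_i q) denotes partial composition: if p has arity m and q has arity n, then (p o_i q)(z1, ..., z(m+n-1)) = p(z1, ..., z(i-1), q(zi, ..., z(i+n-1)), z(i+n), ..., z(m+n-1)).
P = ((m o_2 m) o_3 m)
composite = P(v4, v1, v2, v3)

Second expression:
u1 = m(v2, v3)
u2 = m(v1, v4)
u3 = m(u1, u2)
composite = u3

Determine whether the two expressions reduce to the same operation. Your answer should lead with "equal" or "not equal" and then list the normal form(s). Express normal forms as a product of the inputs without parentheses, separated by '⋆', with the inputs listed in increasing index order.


Normal form of the first expression: v1 ⋆ v2 ⋆ v3 ⋆ v4
Normal form of the second expression: v1 ⋆ v2 ⋆ v3 ⋆ v4
Identical normal forms: equal.

equal; both compose to v1 ⋆ v2 ⋆ v3 ⋆ v4


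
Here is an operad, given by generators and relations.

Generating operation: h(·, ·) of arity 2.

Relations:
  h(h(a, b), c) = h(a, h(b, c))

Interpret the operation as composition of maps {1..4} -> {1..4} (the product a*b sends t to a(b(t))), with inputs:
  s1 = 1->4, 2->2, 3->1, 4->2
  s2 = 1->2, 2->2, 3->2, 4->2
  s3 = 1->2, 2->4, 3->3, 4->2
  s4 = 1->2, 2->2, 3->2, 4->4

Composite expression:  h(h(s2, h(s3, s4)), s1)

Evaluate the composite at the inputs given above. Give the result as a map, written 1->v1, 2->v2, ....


1->2, 2->2, 3->2, 4->2

h(s3, s4) = 1->4, 2->4, 3->4, 4->2
h(s2, h(s3, s4)) = 1->2, 2->2, 3->2, 4->2
h(h(s2, h(s3, s4)), s1) = 1->2, 2->2, 3->2, 4->2


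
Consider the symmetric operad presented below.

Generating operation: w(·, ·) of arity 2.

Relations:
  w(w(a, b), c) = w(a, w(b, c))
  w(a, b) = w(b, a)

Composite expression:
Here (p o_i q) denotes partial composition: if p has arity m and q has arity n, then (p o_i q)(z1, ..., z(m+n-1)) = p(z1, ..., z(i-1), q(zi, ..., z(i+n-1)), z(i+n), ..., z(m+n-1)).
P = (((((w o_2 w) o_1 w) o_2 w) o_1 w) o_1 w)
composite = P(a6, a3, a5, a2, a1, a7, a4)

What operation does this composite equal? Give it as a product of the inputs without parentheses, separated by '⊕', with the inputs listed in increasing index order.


a1 ⊕ a2 ⊕ a3 ⊕ a4 ⊕ a5 ⊕ a6 ⊕ a7

With w associative and commutative, the a-input set is all that matters.
w(a6, a3) linearizes to a6 ⊕ a3
w(w(a6, a3), a5) linearizes to a6 ⊕ a3 ⊕ a5
w(a2, a1) linearizes to a2 ⊕ a1
w(w(w(a6, a3), a5), w(a2, a1)) linearizes to a6 ⊕ a3 ⊕ a5 ⊕ a2 ⊕ a1
w(a7, a4) linearizes to a7 ⊕ a4
w(w(w(w(a6, a3), a5), w(a2, a1)), w(a7, a4)) linearizes to a6 ⊕ a3 ⊕ a5 ⊕ a2 ⊕ a1 ⊕ a7 ⊕ a4
the factors in increasing index order: a1 ⊕ a2 ⊕ a3 ⊕ a4 ⊕ a5 ⊕ a6 ⊕ a7


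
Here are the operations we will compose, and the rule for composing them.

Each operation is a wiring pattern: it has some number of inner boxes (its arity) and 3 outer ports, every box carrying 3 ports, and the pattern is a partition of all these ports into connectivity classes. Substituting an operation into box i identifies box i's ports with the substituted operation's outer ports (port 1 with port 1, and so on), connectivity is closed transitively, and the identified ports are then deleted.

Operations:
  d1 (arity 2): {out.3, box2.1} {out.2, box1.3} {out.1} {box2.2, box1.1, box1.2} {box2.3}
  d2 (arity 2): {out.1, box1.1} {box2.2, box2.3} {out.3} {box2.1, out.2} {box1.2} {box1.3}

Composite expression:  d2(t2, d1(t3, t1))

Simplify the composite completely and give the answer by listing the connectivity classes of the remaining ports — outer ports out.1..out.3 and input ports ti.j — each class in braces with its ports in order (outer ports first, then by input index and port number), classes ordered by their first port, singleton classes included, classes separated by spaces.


After gluing at d2, chains via deleted ports link the t-ports.
the subtree at d1 composes to {out.1} {out.2, t3.3} {out.3, t1.1} {t1.2, t3.1, t3.2} {t1.3} on (t3, t1); out.j = own outer ports
the subtree at d2 composes to {out.1, t2.1} {out.2} {out.3} {t1.1, t3.3} {t1.2, t3.1, t3.2} {t1.3} {t2.2} {t2.3} on (t2, t3, t1); out.j = own outer ports

{out.1, t2.1} {out.2} {out.3} {t1.1, t3.3} {t1.2, t3.1, t3.2} {t1.3} {t2.2} {t2.3}


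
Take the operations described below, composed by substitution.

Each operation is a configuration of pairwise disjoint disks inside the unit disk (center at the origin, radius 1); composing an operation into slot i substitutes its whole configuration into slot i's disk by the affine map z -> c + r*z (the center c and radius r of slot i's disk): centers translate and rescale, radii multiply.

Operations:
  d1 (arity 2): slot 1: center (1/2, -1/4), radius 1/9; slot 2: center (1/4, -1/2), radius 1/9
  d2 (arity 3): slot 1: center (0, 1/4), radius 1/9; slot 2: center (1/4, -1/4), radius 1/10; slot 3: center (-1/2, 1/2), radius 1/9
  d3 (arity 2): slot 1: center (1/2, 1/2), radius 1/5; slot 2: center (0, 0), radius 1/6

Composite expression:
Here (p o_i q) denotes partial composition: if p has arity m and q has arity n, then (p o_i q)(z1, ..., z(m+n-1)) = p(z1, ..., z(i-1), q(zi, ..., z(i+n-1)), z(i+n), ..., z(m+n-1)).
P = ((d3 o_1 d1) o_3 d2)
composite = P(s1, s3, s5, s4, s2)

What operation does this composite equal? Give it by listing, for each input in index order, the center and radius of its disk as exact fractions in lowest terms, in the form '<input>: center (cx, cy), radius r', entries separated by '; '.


Affine substitution under d3: radii multiply and s-centers shift.
s1: after 2 affine steps, its disk has center (3/5, 9/20), radius 1/45
s3: after 2 affine steps, its disk has center (11/20, 2/5), radius 1/45
s5: after 2 affine steps, its disk has center (0, 1/24), radius 1/54
s4: after 2 affine steps, its disk has center (1/24, -1/24), radius 1/60
s2: after 2 affine steps, its disk has center (-1/12, 1/12), radius 1/54

s1: center (3/5, 9/20), radius 1/45; s2: center (-1/12, 1/12), radius 1/54; s3: center (11/20, 2/5), radius 1/45; s4: center (1/24, -1/24), radius 1/60; s5: center (0, 1/24), radius 1/54


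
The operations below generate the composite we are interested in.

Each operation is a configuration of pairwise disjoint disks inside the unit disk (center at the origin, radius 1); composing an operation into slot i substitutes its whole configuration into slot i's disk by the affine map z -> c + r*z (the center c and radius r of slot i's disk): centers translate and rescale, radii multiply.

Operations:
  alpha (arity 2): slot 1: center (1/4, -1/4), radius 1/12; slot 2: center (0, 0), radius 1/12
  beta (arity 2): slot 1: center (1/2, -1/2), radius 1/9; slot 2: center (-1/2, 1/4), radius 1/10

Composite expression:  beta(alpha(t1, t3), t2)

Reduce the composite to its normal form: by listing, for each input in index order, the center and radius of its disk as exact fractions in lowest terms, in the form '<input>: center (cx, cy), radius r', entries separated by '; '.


Nesting under beta composes maps z -> c + r*z down each t-path.
input t1: applying the 2 nested substitutions gives center (19/36, -19/36), radius 1/108
input t3: applying the 2 nested substitutions gives center (1/2, -1/2), radius 1/108
input t2: applying the 1 nested substitution gives center (-1/2, 1/4), radius 1/10

t1: center (19/36, -19/36), radius 1/108; t2: center (-1/2, 1/4), radius 1/10; t3: center (1/2, -1/2), radius 1/108


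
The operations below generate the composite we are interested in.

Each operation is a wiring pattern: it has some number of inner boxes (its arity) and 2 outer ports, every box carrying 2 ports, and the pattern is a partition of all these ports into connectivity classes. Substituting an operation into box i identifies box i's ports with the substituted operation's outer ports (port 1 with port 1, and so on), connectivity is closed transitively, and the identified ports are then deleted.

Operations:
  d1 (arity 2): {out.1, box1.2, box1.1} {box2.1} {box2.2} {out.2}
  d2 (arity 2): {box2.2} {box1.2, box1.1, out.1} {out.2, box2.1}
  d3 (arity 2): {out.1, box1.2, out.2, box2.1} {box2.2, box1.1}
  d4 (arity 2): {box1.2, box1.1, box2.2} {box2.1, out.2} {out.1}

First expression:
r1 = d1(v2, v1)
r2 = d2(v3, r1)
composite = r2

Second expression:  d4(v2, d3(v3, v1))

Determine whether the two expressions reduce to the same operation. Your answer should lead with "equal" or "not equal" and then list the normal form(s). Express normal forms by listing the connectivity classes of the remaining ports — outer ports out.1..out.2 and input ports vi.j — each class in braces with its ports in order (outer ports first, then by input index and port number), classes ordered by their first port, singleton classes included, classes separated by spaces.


not equal; first: {out.1, v3.1, v3.2} {out.2, v2.1, v2.2} {v1.1} {v1.2}; second: {out.1} {out.2, v1.1, v2.1, v2.2, v3.2} {v1.2, v3.1}


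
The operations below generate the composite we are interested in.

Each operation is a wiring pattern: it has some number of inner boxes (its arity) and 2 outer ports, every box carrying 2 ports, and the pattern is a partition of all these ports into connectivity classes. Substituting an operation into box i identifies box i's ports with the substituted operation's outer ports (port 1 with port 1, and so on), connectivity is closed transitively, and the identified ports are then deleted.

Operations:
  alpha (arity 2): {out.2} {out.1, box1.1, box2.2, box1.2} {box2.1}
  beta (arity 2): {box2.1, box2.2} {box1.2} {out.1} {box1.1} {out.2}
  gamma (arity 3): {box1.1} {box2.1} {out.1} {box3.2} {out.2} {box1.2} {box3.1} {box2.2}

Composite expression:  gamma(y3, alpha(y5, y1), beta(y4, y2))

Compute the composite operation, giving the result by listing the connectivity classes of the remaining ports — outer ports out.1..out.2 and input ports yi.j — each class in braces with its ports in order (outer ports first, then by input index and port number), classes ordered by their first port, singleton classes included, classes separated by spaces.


Substituting into gamma glues patterns; closure does the rest.
composing alpha on (y5, y1), with out.j its own outer ports: {out.1, y1.2, y5.1, y5.2} {out.2} {y1.1}
composing beta on (y4, y2), with out.j its own outer ports: {out.1} {out.2} {y2.1, y2.2} {y4.1} {y4.2}
composing gamma on (y3, y5, y1, y4, y2), with out.j its own outer ports: {out.1} {out.2} {y1.1} {y1.2, y5.1, y5.2} {y2.1, y2.2} {y3.1} {y3.2} {y4.1} {y4.2}

{out.1} {out.2} {y1.1} {y1.2, y5.1, y5.2} {y2.1, y2.2} {y3.1} {y3.2} {y4.1} {y4.2}


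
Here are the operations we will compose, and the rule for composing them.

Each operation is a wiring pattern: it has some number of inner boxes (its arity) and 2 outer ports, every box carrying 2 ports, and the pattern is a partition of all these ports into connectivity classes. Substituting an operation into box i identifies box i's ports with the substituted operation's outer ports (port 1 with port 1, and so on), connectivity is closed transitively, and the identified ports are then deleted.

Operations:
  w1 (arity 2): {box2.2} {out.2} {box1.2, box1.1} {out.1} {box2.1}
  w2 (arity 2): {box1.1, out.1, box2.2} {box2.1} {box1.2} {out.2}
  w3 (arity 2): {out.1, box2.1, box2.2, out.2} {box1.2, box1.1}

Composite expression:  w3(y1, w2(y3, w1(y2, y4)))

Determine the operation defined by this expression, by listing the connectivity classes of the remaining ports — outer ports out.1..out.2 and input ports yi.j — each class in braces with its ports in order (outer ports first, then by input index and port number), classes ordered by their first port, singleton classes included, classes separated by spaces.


Substituting into w3 glues patterns; closure does the rest.
after w1, the pattern on (y2, y4) reads {out.1} {out.2} {y2.1, y2.2} {y4.1} {y4.2} (out.j = its outer ports)
after w2, the pattern on (y3, y2, y4) reads {out.1, y3.1} {out.2} {y2.1, y2.2} {y3.2} {y4.1} {y4.2} (out.j = its outer ports)
after w3, the pattern on (y1, y3, y2, y4) reads {out.1, out.2, y3.1} {y1.1, y1.2} {y2.1, y2.2} {y3.2} {y4.1} {y4.2} (out.j = its outer ports)

{out.1, out.2, y3.1} {y1.1, y1.2} {y2.1, y2.2} {y3.2} {y4.1} {y4.2}
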